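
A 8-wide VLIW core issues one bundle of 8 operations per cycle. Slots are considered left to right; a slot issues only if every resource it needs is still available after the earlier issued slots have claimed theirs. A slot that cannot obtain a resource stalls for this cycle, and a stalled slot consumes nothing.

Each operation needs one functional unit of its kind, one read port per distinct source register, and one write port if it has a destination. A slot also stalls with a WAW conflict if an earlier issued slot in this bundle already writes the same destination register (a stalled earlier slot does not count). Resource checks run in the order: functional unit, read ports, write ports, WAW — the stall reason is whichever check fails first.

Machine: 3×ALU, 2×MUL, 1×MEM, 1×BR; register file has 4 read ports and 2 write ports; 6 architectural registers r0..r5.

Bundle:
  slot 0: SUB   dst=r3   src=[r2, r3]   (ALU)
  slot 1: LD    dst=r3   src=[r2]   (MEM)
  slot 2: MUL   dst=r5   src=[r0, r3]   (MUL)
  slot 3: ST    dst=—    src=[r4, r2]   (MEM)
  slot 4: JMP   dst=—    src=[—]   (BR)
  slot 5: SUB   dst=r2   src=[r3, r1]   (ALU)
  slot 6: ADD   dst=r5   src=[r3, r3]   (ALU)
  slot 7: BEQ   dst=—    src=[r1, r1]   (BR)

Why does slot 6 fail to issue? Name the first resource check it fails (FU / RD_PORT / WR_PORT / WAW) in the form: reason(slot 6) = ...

(0) want 1×ALU +2rd +1wr — yes → AL2|MU2|ME1|BR1|rd2|wr1
(1) want 1×MEM +1rd +1wr — WAW → AL2|MU2|ME1|BR1|rd2|wr1
(2) want 1×MUL +2rd +1wr — yes → AL2|MU1|ME1|BR1|rd0|wr0
(3) want 1×MEM +2rd +0wr — RD_PORT → AL2|MU1|ME1|BR1|rd0|wr0
(4) want 1×BR +0rd +0wr — yes → AL2|MU1|ME1|BR0|rd0|wr0
(5) want 1×ALU +2rd +1wr — RD_PORT → AL2|MU1|ME1|BR0|rd0|wr0
(6) want 1×ALU +1rd +1wr — RD_PORT → AL2|MU1|ME1|BR0|rd0|wr0
(7) want 1×BR +1rd +0wr — FU → AL2|MU1|ME1|BR0|rd0|wr0

reason(slot 6) = RD_PORT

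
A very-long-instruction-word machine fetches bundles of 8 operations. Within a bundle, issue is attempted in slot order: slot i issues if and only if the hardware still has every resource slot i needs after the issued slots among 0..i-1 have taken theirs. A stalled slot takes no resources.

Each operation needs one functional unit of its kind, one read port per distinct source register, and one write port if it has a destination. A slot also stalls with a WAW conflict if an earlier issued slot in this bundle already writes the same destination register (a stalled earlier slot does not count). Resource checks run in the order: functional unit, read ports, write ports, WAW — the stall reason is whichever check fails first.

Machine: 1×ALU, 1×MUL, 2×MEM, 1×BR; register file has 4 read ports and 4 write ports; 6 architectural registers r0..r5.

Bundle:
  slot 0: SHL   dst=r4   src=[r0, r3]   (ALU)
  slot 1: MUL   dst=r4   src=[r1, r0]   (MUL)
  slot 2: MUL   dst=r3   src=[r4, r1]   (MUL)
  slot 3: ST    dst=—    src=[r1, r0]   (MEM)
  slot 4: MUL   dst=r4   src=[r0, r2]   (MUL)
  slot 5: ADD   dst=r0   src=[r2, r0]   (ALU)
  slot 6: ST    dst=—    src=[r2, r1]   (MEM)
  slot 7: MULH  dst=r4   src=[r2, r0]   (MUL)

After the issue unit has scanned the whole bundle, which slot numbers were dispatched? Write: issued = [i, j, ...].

issued = [0, 2]

slot 0 (ALU): ISSUE — free A0,Mu1,Ld2,B1 rp2 wp3
slot 1 (MUL): stall WAW — free A0,Mu1,Ld2,B1 rp2 wp3
slot 2 (MUL): ISSUE — free A0,Mu0,Ld2,B1 rp0 wp2
slot 3 (MEM): stall RD_PORT — free A0,Mu0,Ld2,B1 rp0 wp2
slot 4 (MUL): stall FU — free A0,Mu0,Ld2,B1 rp0 wp2
slot 5 (ALU): stall FU — free A0,Mu0,Ld2,B1 rp0 wp2
slot 6 (MEM): stall RD_PORT — free A0,Mu0,Ld2,B1 rp0 wp2
slot 7 (MUL): stall FU — free A0,Mu0,Ld2,B1 rp0 wp2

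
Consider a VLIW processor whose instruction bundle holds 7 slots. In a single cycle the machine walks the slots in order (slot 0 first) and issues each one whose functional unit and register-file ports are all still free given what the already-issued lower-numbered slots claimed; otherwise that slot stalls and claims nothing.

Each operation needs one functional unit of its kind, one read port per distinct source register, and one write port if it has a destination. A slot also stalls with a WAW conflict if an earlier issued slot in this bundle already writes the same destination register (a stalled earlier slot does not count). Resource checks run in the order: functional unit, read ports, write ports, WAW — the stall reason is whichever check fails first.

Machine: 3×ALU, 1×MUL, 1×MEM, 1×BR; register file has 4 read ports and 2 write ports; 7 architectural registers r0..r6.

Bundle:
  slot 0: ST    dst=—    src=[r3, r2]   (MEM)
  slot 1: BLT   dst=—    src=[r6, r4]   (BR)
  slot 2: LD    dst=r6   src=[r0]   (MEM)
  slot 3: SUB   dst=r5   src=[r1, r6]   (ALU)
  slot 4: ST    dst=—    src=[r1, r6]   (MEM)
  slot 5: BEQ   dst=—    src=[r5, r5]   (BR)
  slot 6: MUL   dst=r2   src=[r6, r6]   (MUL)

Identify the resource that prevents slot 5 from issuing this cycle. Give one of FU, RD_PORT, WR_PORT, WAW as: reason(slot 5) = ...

#0 MEM src=r3,r2 dispatched  <A:3 Mu:1 Ld:0 B:1 rd:2 wr:2>
#1 BR src=r6,r4 dispatched  <A:3 Mu:1 Ld:0 B:0 rd:0 wr:2>
#2 MEM src=r0 held:FU  <A:3 Mu:1 Ld:0 B:0 rd:0 wr:2>
#3 ALU src=r1,r6 held:RD_PORT  <A:3 Mu:1 Ld:0 B:0 rd:0 wr:2>
#4 MEM src=r1,r6 held:FU  <A:3 Mu:1 Ld:0 B:0 rd:0 wr:2>
#5 BR src=r5,r5 held:FU  <A:3 Mu:1 Ld:0 B:0 rd:0 wr:2>
#6 MUL src=r6,r6 held:RD_PORT  <A:3 Mu:1 Ld:0 B:0 rd:0 wr:2>

reason(slot 5) = FU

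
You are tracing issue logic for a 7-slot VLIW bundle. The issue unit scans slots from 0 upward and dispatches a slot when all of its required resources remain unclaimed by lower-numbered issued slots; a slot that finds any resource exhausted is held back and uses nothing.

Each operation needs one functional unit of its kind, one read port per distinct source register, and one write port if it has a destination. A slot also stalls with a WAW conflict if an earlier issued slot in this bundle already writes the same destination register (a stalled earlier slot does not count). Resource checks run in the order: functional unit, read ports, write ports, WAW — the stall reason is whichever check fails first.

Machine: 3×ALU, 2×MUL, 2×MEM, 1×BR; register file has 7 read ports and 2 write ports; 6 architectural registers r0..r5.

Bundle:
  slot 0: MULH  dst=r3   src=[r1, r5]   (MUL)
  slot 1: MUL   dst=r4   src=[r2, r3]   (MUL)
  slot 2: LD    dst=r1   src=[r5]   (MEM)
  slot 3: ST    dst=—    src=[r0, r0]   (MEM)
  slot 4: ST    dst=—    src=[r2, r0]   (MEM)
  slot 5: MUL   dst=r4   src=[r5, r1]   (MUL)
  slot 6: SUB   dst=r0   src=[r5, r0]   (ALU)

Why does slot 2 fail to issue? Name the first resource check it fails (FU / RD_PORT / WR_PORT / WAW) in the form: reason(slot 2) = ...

reason(slot 2) = WR_PORT

slot 0 (MUL): ISSUE — free A3,Mu1,Ld2,B1 rp5 wp1
slot 1 (MUL): ISSUE — free A3,Mu0,Ld2,B1 rp3 wp0
slot 2 (MEM): stall WR_PORT — free A3,Mu0,Ld2,B1 rp3 wp0
slot 3 (MEM): ISSUE — free A3,Mu0,Ld1,B1 rp2 wp0
slot 4 (MEM): ISSUE — free A3,Mu0,Ld0,B1 rp0 wp0
slot 5 (MUL): stall FU — free A3,Mu0,Ld0,B1 rp0 wp0
slot 6 (ALU): stall RD_PORT — free A3,Mu0,Ld0,B1 rp0 wp0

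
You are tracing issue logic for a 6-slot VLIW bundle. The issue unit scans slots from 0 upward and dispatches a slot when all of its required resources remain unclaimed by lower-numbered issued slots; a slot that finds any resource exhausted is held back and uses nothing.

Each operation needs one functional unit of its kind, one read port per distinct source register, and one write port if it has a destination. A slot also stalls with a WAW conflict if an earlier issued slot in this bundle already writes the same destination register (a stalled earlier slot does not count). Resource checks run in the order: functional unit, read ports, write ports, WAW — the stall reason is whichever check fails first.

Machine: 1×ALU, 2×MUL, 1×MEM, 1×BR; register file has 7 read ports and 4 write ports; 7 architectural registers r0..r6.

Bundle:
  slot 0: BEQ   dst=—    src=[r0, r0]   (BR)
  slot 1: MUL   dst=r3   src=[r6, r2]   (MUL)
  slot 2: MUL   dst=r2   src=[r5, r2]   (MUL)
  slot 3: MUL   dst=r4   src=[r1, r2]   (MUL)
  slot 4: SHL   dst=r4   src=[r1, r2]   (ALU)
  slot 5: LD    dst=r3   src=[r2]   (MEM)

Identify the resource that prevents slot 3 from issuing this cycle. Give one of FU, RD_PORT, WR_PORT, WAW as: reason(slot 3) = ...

#0 BR src=r0,r0 dispatched  <A:1 Mu:2 Ld:1 B:0 rd:6 wr:4>
#1 MUL src=r6,r2 dispatched  <A:1 Mu:1 Ld:1 B:0 rd:4 wr:3>
#2 MUL src=r5,r2 dispatched  <A:1 Mu:0 Ld:1 B:0 rd:2 wr:2>
#3 MUL src=r1,r2 held:FU  <A:1 Mu:0 Ld:1 B:0 rd:2 wr:2>
#4 ALU src=r1,r2 dispatched  <A:0 Mu:0 Ld:1 B:0 rd:0 wr:1>
#5 MEM src=r2 held:RD_PORT  <A:0 Mu:0 Ld:1 B:0 rd:0 wr:1>

reason(slot 3) = FU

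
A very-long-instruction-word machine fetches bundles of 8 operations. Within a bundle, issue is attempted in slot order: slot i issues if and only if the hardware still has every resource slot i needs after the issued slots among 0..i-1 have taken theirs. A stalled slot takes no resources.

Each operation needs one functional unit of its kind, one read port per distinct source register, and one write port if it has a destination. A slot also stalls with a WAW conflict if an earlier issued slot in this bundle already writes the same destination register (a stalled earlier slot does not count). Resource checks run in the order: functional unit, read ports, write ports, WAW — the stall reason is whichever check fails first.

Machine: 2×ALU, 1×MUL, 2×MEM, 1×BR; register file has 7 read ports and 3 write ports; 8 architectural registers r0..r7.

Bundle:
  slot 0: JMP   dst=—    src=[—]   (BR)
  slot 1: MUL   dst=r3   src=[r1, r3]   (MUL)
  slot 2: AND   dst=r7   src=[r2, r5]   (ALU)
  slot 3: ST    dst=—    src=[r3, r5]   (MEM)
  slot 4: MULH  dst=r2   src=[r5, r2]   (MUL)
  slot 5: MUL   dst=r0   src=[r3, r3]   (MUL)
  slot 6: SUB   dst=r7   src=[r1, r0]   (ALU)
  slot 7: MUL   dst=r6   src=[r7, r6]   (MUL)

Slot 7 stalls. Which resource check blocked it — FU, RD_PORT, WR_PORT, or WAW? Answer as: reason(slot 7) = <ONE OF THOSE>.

reason(slot 7) = FU

[0] BR needs rd=0 wr=0: ok; after: ALU=2 MUL=1 MEM=2 BR=0, R=7, W=3
[1] MUL needs rd=2 wr=1: ok; after: ALU=2 MUL=0 MEM=2 BR=0, R=5, W=2
[2] ALU needs rd=2 wr=1: ok; after: ALU=1 MUL=0 MEM=2 BR=0, R=3, W=1
[3] MEM needs rd=2 wr=0: ok; after: ALU=1 MUL=0 MEM=1 BR=0, R=1, W=1
[4] MUL needs rd=2 wr=1: FU; after: ALU=1 MUL=0 MEM=1 BR=0, R=1, W=1
[5] MUL needs rd=1 wr=1: FU; after: ALU=1 MUL=0 MEM=1 BR=0, R=1, W=1
[6] ALU needs rd=2 wr=1: RD_PORT; after: ALU=1 MUL=0 MEM=1 BR=0, R=1, W=1
[7] MUL needs rd=2 wr=1: FU; after: ALU=1 MUL=0 MEM=1 BR=0, R=1, W=1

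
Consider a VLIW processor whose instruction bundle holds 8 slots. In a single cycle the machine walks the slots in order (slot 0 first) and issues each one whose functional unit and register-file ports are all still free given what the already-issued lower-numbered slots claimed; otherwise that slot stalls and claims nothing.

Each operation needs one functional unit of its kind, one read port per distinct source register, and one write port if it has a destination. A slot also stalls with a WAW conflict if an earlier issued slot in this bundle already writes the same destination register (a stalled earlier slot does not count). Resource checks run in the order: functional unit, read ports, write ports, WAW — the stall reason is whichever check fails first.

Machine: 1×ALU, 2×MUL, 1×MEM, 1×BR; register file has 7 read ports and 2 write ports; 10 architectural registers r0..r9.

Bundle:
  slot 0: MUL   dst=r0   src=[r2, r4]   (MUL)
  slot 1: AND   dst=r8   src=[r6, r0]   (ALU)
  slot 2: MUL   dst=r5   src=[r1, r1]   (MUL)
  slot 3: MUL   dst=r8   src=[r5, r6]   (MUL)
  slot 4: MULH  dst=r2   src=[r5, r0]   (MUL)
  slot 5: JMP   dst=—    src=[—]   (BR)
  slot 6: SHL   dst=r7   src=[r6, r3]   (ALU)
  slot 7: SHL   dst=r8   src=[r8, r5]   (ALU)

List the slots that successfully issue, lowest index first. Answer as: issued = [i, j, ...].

[0] MUL needs rd=2 wr=1: ok; after: ALU=1 MUL=1 MEM=1 BR=1, R=5, W=1
[1] ALU needs rd=2 wr=1: ok; after: ALU=0 MUL=1 MEM=1 BR=1, R=3, W=0
[2] MUL needs rd=1 wr=1: WR_PORT; after: ALU=0 MUL=1 MEM=1 BR=1, R=3, W=0
[3] MUL needs rd=2 wr=1: WR_PORT; after: ALU=0 MUL=1 MEM=1 BR=1, R=3, W=0
[4] MUL needs rd=2 wr=1: WR_PORT; after: ALU=0 MUL=1 MEM=1 BR=1, R=3, W=0
[5] BR needs rd=0 wr=0: ok; after: ALU=0 MUL=1 MEM=1 BR=0, R=3, W=0
[6] ALU needs rd=2 wr=1: FU; after: ALU=0 MUL=1 MEM=1 BR=0, R=3, W=0
[7] ALU needs rd=2 wr=1: FU; after: ALU=0 MUL=1 MEM=1 BR=0, R=3, W=0

issued = [0, 1, 5]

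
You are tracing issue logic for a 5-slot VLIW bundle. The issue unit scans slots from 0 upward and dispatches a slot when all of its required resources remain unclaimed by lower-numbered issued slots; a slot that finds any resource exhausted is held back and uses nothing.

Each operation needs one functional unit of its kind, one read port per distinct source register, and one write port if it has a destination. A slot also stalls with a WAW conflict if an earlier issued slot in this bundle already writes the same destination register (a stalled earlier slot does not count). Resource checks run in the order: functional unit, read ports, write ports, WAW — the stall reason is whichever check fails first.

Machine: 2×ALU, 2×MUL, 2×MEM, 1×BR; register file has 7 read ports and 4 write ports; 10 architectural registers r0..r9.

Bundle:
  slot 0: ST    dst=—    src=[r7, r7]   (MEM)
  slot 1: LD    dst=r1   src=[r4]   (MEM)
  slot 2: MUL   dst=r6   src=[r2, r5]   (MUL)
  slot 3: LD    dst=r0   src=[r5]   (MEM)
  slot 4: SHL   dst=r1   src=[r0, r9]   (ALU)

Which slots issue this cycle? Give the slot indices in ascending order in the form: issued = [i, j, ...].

issued = [0, 1, 2]

#0 MEM src=r7,r7 dispatched  <A:2 Mu:2 Ld:1 B:1 rd:6 wr:4>
#1 MEM src=r4 dispatched  <A:2 Mu:2 Ld:0 B:1 rd:5 wr:3>
#2 MUL src=r2,r5 dispatched  <A:2 Mu:1 Ld:0 B:1 rd:3 wr:2>
#3 MEM src=r5 held:FU  <A:2 Mu:1 Ld:0 B:1 rd:3 wr:2>
#4 ALU src=r0,r9 held:WAW  <A:2 Mu:1 Ld:0 B:1 rd:3 wr:2>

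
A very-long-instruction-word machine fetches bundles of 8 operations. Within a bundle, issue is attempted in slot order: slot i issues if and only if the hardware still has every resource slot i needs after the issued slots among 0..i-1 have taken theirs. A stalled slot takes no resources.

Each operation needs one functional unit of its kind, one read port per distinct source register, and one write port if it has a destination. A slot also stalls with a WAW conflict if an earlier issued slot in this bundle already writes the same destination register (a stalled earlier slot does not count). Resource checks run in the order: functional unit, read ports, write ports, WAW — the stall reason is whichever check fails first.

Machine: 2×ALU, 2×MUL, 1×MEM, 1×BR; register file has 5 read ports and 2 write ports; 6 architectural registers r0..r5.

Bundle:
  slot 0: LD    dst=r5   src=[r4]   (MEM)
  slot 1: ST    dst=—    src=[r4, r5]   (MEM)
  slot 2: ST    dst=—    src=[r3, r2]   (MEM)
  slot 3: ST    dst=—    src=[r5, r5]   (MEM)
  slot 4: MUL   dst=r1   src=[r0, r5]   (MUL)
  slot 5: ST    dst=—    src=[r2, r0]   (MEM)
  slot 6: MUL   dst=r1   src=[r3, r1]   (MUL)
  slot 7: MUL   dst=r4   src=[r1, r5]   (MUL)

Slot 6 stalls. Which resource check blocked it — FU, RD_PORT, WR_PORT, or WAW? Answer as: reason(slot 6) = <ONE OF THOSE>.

[0] MEM needs rd=1 wr=1: ok; after: ALU=2 MUL=2 MEM=0 BR=1, R=4, W=1
[1] MEM needs rd=2 wr=0: FU; after: ALU=2 MUL=2 MEM=0 BR=1, R=4, W=1
[2] MEM needs rd=2 wr=0: FU; after: ALU=2 MUL=2 MEM=0 BR=1, R=4, W=1
[3] MEM needs rd=1 wr=0: FU; after: ALU=2 MUL=2 MEM=0 BR=1, R=4, W=1
[4] MUL needs rd=2 wr=1: ok; after: ALU=2 MUL=1 MEM=0 BR=1, R=2, W=0
[5] MEM needs rd=2 wr=0: FU; after: ALU=2 MUL=1 MEM=0 BR=1, R=2, W=0
[6] MUL needs rd=2 wr=1: WR_PORT; after: ALU=2 MUL=1 MEM=0 BR=1, R=2, W=0
[7] MUL needs rd=2 wr=1: WR_PORT; after: ALU=2 MUL=1 MEM=0 BR=1, R=2, W=0

reason(slot 6) = WR_PORT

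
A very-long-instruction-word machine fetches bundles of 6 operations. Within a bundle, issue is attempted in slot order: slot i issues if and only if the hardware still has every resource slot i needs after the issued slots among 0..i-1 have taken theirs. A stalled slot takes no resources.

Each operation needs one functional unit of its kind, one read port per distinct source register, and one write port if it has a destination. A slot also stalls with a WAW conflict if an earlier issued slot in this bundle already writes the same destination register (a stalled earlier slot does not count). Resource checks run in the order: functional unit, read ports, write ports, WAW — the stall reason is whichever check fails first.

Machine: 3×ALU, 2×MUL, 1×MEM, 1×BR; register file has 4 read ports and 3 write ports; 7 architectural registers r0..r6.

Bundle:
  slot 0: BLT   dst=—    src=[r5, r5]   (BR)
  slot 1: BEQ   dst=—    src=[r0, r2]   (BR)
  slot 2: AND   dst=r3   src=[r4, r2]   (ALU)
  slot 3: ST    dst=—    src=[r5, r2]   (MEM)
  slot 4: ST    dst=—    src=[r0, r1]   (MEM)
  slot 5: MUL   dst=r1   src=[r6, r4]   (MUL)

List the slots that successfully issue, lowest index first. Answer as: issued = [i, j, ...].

issued = [0, 2]

[0] BR needs rd=1 wr=0: ok; after: ALU=3 MUL=2 MEM=1 BR=0, R=3, W=3
[1] BR needs rd=2 wr=0: FU; after: ALU=3 MUL=2 MEM=1 BR=0, R=3, W=3
[2] ALU needs rd=2 wr=1: ok; after: ALU=2 MUL=2 MEM=1 BR=0, R=1, W=2
[3] MEM needs rd=2 wr=0: RD_PORT; after: ALU=2 MUL=2 MEM=1 BR=0, R=1, W=2
[4] MEM needs rd=2 wr=0: RD_PORT; after: ALU=2 MUL=2 MEM=1 BR=0, R=1, W=2
[5] MUL needs rd=2 wr=1: RD_PORT; after: ALU=2 MUL=2 MEM=1 BR=0, R=1, W=2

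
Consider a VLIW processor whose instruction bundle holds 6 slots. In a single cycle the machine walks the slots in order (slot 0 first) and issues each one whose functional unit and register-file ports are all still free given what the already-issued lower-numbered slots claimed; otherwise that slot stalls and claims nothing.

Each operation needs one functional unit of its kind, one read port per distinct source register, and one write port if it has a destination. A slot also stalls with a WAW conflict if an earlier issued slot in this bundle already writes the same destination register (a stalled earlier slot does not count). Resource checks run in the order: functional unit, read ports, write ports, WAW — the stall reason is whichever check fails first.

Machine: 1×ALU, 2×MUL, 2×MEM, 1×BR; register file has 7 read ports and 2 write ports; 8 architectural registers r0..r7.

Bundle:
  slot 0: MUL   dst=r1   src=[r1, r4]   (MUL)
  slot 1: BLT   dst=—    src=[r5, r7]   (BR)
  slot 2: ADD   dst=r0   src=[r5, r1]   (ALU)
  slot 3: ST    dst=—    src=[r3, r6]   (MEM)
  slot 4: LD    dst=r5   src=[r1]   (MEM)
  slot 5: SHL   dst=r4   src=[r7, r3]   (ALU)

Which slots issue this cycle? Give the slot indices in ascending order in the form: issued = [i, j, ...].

issued = [0, 1, 2]

(0) want 1×MUL +2rd +1wr — yes → AL1|MU1|ME2|BR1|rd5|wr1
(1) want 1×BR +2rd +0wr — yes → AL1|MU1|ME2|BR0|rd3|wr1
(2) want 1×ALU +2rd +1wr — yes → AL0|MU1|ME2|BR0|rd1|wr0
(3) want 1×MEM +2rd +0wr — RD_PORT → AL0|MU1|ME2|BR0|rd1|wr0
(4) want 1×MEM +1rd +1wr — WR_PORT → AL0|MU1|ME2|BR0|rd1|wr0
(5) want 1×ALU +2rd +1wr — FU → AL0|MU1|ME2|BR0|rd1|wr0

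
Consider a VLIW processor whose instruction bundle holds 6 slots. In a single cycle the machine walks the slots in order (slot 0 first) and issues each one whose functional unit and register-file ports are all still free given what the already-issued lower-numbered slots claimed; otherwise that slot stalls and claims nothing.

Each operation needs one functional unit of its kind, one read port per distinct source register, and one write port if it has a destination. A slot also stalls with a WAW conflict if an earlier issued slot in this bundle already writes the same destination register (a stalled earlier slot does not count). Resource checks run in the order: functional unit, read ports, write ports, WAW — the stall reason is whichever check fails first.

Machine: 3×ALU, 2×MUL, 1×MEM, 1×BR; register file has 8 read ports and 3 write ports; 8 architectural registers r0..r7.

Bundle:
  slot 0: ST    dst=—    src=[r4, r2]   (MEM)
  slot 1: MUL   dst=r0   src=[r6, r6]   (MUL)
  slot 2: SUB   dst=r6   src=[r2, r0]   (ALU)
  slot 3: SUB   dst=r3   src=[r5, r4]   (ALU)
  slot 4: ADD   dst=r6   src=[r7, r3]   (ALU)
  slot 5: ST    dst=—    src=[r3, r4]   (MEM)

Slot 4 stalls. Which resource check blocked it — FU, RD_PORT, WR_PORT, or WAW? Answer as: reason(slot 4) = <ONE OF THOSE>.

reason(slot 4) = RD_PORT

[0] MEM needs rd=2 wr=0: ok; after: ALU=3 MUL=2 MEM=0 BR=1, R=6, W=3
[1] MUL needs rd=1 wr=1: ok; after: ALU=3 MUL=1 MEM=0 BR=1, R=5, W=2
[2] ALU needs rd=2 wr=1: ok; after: ALU=2 MUL=1 MEM=0 BR=1, R=3, W=1
[3] ALU needs rd=2 wr=1: ok; after: ALU=1 MUL=1 MEM=0 BR=1, R=1, W=0
[4] ALU needs rd=2 wr=1: RD_PORT; after: ALU=1 MUL=1 MEM=0 BR=1, R=1, W=0
[5] MEM needs rd=2 wr=0: FU; after: ALU=1 MUL=1 MEM=0 BR=1, R=1, W=0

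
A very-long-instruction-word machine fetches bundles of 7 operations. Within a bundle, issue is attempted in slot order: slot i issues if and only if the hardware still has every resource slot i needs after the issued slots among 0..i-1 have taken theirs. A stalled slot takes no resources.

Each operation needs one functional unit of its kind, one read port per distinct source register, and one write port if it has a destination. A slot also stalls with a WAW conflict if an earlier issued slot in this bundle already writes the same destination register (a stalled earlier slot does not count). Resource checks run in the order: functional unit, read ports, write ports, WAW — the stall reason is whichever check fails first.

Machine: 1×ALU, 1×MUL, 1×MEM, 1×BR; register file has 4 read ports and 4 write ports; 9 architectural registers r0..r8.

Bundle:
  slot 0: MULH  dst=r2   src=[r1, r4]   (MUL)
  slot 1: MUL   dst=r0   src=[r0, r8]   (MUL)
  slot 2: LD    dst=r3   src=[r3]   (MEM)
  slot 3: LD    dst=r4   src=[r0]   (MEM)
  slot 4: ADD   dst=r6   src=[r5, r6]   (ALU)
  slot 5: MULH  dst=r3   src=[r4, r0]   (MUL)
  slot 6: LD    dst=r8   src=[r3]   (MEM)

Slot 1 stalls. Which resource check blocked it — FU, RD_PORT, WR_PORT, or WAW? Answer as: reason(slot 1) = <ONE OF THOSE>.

#0 MUL src=r1,r4 dispatched  <A:1 Mu:0 Ld:1 B:1 rd:2 wr:3>
#1 MUL src=r0,r8 held:FU  <A:1 Mu:0 Ld:1 B:1 rd:2 wr:3>
#2 MEM src=r3 dispatched  <A:1 Mu:0 Ld:0 B:1 rd:1 wr:2>
#3 MEM src=r0 held:FU  <A:1 Mu:0 Ld:0 B:1 rd:1 wr:2>
#4 ALU src=r5,r6 held:RD_PORT  <A:1 Mu:0 Ld:0 B:1 rd:1 wr:2>
#5 MUL src=r4,r0 held:FU  <A:1 Mu:0 Ld:0 B:1 rd:1 wr:2>
#6 MEM src=r3 held:FU  <A:1 Mu:0 Ld:0 B:1 rd:1 wr:2>

reason(slot 1) = FU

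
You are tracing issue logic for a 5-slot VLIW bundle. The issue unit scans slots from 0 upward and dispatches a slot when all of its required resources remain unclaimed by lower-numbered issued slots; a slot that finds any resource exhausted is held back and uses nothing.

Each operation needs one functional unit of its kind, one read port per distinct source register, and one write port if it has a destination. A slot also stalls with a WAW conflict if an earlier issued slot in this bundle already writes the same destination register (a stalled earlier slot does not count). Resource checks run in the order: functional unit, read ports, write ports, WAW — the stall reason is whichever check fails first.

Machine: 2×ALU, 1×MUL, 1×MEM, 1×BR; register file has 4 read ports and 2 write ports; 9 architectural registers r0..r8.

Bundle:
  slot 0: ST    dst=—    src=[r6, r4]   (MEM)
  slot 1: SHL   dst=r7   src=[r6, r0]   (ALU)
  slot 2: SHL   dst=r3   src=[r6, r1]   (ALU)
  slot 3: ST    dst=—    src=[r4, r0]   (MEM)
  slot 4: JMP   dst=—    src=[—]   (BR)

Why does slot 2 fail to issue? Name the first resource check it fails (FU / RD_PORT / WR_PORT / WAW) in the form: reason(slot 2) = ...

  0. MEM ⇒ go  {2A/1Mu/0Ld/1B | 2r 2w}
  1. ALU→r7 ⇒ go  {1A/1Mu/0Ld/1B | 0r 1w}
  2. ALU→r3 ⇒ no(RD_PORT)  {1A/1Mu/0Ld/1B | 0r 1w}
  3. MEM ⇒ no(FU)  {1A/1Mu/0Ld/1B | 0r 1w}
  4. BR ⇒ go  {1A/1Mu/0Ld/0B | 0r 1w}

reason(slot 2) = RD_PORT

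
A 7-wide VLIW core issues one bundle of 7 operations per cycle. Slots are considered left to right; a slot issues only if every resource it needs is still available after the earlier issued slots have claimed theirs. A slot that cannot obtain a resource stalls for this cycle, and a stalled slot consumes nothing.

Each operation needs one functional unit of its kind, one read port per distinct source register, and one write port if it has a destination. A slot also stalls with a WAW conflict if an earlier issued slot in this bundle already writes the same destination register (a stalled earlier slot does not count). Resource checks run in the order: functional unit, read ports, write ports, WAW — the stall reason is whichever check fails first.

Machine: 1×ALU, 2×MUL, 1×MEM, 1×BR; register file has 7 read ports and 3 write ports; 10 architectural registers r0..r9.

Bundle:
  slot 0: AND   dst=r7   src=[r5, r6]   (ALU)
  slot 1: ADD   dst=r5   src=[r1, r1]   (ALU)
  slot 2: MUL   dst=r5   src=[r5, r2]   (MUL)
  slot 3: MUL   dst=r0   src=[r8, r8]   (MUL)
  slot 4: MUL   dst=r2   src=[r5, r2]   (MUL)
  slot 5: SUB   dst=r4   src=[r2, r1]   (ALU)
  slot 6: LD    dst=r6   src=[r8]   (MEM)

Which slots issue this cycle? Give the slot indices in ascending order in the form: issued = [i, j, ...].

  0. ALU→r7 ⇒ go  {0A/2Mu/1Ld/1B | 5r 2w}
  1. ALU→r5 ⇒ no(FU)  {0A/2Mu/1Ld/1B | 5r 2w}
  2. MUL→r5 ⇒ go  {0A/1Mu/1Ld/1B | 3r 1w}
  3. MUL→r0 ⇒ go  {0A/0Mu/1Ld/1B | 2r 0w}
  4. MUL→r2 ⇒ no(FU)  {0A/0Mu/1Ld/1B | 2r 0w}
  5. ALU→r4 ⇒ no(FU)  {0A/0Mu/1Ld/1B | 2r 0w}
  6. MEM→r6 ⇒ no(WR_PORT)  {0A/0Mu/1Ld/1B | 2r 0w}

issued = [0, 2, 3]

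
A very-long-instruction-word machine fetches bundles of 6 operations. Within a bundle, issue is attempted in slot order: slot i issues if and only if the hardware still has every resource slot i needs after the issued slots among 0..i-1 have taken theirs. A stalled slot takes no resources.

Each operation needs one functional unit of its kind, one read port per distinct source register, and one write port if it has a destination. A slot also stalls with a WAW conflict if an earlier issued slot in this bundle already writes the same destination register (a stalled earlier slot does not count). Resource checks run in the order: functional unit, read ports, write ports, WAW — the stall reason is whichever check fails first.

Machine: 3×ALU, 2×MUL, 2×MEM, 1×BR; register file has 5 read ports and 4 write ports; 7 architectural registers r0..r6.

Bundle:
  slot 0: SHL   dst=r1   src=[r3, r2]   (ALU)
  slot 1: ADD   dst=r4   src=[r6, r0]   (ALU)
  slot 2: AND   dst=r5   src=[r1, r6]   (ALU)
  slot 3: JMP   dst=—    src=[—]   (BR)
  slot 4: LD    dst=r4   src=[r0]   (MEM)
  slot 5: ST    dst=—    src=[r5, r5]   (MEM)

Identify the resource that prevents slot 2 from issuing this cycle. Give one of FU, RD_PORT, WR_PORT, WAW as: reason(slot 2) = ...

reason(slot 2) = RD_PORT

[0] ALU needs rd=2 wr=1: ok; after: ALU=2 MUL=2 MEM=2 BR=1, R=3, W=3
[1] ALU needs rd=2 wr=1: ok; after: ALU=1 MUL=2 MEM=2 BR=1, R=1, W=2
[2] ALU needs rd=2 wr=1: RD_PORT; after: ALU=1 MUL=2 MEM=2 BR=1, R=1, W=2
[3] BR needs rd=0 wr=0: ok; after: ALU=1 MUL=2 MEM=2 BR=0, R=1, W=2
[4] MEM needs rd=1 wr=1: WAW; after: ALU=1 MUL=2 MEM=2 BR=0, R=1, W=2
[5] MEM needs rd=1 wr=0: ok; after: ALU=1 MUL=2 MEM=1 BR=0, R=0, W=2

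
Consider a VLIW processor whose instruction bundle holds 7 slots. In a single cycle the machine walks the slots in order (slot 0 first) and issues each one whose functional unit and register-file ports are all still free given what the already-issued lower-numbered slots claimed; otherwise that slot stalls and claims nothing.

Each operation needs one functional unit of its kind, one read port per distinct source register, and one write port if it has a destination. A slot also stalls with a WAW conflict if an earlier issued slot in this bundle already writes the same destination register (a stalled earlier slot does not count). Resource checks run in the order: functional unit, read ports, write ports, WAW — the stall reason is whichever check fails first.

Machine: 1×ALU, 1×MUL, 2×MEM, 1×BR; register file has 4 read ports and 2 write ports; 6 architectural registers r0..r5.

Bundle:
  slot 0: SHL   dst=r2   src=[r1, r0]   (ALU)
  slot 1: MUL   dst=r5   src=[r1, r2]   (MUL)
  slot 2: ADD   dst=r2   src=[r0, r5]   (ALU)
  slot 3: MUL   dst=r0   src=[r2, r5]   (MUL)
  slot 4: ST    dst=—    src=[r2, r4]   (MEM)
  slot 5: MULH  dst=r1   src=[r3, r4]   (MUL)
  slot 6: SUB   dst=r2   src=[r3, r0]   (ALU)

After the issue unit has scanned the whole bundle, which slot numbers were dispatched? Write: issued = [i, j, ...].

issued = [0, 1]

slot 0 (ALU): ISSUE — free A0,Mu1,Ld2,B1 rp2 wp1
slot 1 (MUL): ISSUE — free A0,Mu0,Ld2,B1 rp0 wp0
slot 2 (ALU): stall FU — free A0,Mu0,Ld2,B1 rp0 wp0
slot 3 (MUL): stall FU — free A0,Mu0,Ld2,B1 rp0 wp0
slot 4 (MEM): stall RD_PORT — free A0,Mu0,Ld2,B1 rp0 wp0
slot 5 (MUL): stall FU — free A0,Mu0,Ld2,B1 rp0 wp0
slot 6 (ALU): stall FU — free A0,Mu0,Ld2,B1 rp0 wp0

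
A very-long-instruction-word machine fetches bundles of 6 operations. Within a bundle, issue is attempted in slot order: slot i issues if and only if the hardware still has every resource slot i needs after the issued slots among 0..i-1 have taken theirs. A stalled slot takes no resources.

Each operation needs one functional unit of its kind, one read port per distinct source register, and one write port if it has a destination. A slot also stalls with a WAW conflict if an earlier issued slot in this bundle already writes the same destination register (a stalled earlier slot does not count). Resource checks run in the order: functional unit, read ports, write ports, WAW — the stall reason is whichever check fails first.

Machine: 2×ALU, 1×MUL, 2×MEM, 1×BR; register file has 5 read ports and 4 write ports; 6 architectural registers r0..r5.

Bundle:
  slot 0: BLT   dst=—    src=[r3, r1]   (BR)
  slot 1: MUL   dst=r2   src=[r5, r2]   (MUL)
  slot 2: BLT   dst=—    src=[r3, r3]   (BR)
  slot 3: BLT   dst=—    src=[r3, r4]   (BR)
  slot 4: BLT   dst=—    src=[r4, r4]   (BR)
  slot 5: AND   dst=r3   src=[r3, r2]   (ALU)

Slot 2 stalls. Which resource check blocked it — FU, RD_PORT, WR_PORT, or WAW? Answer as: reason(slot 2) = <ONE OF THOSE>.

(0) want 1×BR +2rd +0wr — yes → AL2|MU1|ME2|BR0|rd3|wr4
(1) want 1×MUL +2rd +1wr — yes → AL2|MU0|ME2|BR0|rd1|wr3
(2) want 1×BR +1rd +0wr — FU → AL2|MU0|ME2|BR0|rd1|wr3
(3) want 1×BR +2rd +0wr — FU → AL2|MU0|ME2|BR0|rd1|wr3
(4) want 1×BR +1rd +0wr — FU → AL2|MU0|ME2|BR0|rd1|wr3
(5) want 1×ALU +2rd +1wr — RD_PORT → AL2|MU0|ME2|BR0|rd1|wr3

reason(slot 2) = FU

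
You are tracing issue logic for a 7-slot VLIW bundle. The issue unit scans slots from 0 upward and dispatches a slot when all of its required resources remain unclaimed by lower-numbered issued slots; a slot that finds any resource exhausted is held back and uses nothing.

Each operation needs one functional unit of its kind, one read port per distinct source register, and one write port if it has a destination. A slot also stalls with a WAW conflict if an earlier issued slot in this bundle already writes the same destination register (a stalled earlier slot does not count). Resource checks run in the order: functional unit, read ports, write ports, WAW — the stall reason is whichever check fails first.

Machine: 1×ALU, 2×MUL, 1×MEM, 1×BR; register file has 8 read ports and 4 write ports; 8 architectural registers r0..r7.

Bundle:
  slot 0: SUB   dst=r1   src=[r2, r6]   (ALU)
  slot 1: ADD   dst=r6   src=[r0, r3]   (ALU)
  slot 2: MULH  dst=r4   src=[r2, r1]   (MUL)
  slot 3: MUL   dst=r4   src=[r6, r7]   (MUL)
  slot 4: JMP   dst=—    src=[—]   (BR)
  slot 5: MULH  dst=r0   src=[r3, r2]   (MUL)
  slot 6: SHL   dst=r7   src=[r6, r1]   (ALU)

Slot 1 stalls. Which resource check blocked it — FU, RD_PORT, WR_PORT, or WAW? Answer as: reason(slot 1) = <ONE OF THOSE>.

slot 0 (ALU): ISSUE — free A0,Mu2,Ld1,B1 rp6 wp3
slot 1 (ALU): stall FU — free A0,Mu2,Ld1,B1 rp6 wp3
slot 2 (MUL): ISSUE — free A0,Mu1,Ld1,B1 rp4 wp2
slot 3 (MUL): stall WAW — free A0,Mu1,Ld1,B1 rp4 wp2
slot 4 (BR): ISSUE — free A0,Mu1,Ld1,B0 rp4 wp2
slot 5 (MUL): ISSUE — free A0,Mu0,Ld1,B0 rp2 wp1
slot 6 (ALU): stall FU — free A0,Mu0,Ld1,B0 rp2 wp1

reason(slot 1) = FU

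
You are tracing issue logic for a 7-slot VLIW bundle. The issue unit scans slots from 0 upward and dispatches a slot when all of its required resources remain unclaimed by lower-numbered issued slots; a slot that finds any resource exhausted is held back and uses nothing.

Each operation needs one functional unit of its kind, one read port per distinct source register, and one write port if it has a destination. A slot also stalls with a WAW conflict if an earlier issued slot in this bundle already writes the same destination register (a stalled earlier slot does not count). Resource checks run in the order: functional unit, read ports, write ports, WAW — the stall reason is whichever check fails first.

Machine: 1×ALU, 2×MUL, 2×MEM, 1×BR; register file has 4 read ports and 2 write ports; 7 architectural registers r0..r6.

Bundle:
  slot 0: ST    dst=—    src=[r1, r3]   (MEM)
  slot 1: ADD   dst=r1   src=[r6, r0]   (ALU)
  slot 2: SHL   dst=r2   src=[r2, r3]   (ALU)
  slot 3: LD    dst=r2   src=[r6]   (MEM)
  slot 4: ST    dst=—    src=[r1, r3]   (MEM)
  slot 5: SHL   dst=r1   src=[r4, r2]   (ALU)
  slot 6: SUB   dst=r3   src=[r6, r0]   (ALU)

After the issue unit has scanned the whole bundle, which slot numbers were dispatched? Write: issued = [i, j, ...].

issued = [0, 1]

[0] MEM needs rd=2 wr=0: ok; after: ALU=1 MUL=2 MEM=1 BR=1, R=2, W=2
[1] ALU needs rd=2 wr=1: ok; after: ALU=0 MUL=2 MEM=1 BR=1, R=0, W=1
[2] ALU needs rd=2 wr=1: FU; after: ALU=0 MUL=2 MEM=1 BR=1, R=0, W=1
[3] MEM needs rd=1 wr=1: RD_PORT; after: ALU=0 MUL=2 MEM=1 BR=1, R=0, W=1
[4] MEM needs rd=2 wr=0: RD_PORT; after: ALU=0 MUL=2 MEM=1 BR=1, R=0, W=1
[5] ALU needs rd=2 wr=1: FU; after: ALU=0 MUL=2 MEM=1 BR=1, R=0, W=1
[6] ALU needs rd=2 wr=1: FU; after: ALU=0 MUL=2 MEM=1 BR=1, R=0, W=1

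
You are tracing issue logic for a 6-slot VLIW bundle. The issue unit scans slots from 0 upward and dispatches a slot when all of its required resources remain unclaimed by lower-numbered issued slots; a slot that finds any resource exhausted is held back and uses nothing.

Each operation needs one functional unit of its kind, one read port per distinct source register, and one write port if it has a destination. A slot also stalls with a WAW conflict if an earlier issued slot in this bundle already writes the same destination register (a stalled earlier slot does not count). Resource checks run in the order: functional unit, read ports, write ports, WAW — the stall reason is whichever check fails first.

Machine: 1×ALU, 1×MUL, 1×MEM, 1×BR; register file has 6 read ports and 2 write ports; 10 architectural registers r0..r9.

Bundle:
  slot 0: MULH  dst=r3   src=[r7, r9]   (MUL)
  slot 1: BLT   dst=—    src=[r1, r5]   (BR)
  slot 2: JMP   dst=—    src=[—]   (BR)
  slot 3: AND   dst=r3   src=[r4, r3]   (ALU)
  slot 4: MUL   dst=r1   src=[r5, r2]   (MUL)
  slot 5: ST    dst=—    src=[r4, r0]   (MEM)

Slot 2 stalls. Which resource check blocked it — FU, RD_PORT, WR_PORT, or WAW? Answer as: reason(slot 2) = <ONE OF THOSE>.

[0] MUL needs rd=2 wr=1: ok; after: ALU=1 MUL=0 MEM=1 BR=1, R=4, W=1
[1] BR needs rd=2 wr=0: ok; after: ALU=1 MUL=0 MEM=1 BR=0, R=2, W=1
[2] BR needs rd=0 wr=0: FU; after: ALU=1 MUL=0 MEM=1 BR=0, R=2, W=1
[3] ALU needs rd=2 wr=1: WAW; after: ALU=1 MUL=0 MEM=1 BR=0, R=2, W=1
[4] MUL needs rd=2 wr=1: FU; after: ALU=1 MUL=0 MEM=1 BR=0, R=2, W=1
[5] MEM needs rd=2 wr=0: ok; after: ALU=1 MUL=0 MEM=0 BR=0, R=0, W=1

reason(slot 2) = FU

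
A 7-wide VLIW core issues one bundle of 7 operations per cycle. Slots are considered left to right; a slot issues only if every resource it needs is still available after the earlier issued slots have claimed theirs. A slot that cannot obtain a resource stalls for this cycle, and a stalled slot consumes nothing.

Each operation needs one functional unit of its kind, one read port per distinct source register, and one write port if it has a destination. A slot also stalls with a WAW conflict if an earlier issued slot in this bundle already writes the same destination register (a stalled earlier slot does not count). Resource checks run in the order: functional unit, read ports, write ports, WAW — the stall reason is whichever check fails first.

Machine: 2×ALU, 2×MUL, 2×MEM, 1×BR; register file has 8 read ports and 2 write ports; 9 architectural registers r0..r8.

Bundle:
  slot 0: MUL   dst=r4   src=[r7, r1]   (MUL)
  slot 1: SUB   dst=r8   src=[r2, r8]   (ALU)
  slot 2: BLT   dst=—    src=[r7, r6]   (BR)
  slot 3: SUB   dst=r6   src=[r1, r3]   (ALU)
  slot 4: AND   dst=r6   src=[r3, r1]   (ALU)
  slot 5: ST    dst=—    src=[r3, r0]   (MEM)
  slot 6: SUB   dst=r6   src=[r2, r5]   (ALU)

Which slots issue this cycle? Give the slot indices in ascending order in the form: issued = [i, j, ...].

issued = [0, 1, 2, 5]

#0 MUL src=r7,r1 dispatched  <A:2 Mu:1 Ld:2 B:1 rd:6 wr:1>
#1 ALU src=r2,r8 dispatched  <A:1 Mu:1 Ld:2 B:1 rd:4 wr:0>
#2 BR src=r7,r6 dispatched  <A:1 Mu:1 Ld:2 B:0 rd:2 wr:0>
#3 ALU src=r1,r3 held:WR_PORT  <A:1 Mu:1 Ld:2 B:0 rd:2 wr:0>
#4 ALU src=r3,r1 held:WR_PORT  <A:1 Mu:1 Ld:2 B:0 rd:2 wr:0>
#5 MEM src=r3,r0 dispatched  <A:1 Mu:1 Ld:1 B:0 rd:0 wr:0>
#6 ALU src=r2,r5 held:RD_PORT  <A:1 Mu:1 Ld:1 B:0 rd:0 wr:0>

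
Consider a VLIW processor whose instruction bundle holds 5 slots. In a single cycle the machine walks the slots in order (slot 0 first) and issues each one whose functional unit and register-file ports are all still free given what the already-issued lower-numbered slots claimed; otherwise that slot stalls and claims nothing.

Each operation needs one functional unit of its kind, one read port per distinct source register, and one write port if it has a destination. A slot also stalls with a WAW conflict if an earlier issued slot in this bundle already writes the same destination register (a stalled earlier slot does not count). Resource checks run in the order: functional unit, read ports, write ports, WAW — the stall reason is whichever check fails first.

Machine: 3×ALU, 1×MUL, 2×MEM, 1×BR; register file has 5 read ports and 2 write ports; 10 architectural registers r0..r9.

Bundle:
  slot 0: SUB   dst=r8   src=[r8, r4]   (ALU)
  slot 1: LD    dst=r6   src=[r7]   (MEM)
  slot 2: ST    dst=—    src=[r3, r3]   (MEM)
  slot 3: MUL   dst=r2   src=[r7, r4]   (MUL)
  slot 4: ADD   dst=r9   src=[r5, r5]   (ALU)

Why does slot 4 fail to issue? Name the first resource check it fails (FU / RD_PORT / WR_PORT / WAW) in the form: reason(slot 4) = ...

  0. ALU→r8 ⇒ go  {2A/1Mu/2Ld/1B | 3r 1w}
  1. MEM→r6 ⇒ go  {2A/1Mu/1Ld/1B | 2r 0w}
  2. MEM ⇒ go  {2A/1Mu/0Ld/1B | 1r 0w}
  3. MUL→r2 ⇒ no(RD_PORT)  {2A/1Mu/0Ld/1B | 1r 0w}
  4. ALU→r9 ⇒ no(WR_PORT)  {2A/1Mu/0Ld/1B | 1r 0w}

reason(slot 4) = WR_PORT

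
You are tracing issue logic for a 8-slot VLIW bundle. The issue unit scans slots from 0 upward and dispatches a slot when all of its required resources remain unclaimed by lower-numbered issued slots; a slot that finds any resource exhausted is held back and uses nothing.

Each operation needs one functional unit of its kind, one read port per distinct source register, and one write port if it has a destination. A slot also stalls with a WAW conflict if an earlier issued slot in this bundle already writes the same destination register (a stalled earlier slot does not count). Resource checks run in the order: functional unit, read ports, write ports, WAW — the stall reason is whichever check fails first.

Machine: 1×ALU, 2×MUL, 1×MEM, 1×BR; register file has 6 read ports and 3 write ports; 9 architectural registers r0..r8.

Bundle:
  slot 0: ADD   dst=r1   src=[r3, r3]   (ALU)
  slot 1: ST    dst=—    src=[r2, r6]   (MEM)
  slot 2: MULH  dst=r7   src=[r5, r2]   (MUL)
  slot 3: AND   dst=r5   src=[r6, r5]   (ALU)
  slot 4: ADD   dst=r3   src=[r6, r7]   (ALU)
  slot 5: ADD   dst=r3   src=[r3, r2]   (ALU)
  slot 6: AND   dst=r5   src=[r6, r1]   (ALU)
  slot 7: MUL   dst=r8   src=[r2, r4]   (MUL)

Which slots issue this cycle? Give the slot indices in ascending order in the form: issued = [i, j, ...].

[0] ALU needs rd=1 wr=1: ok; after: ALU=0 MUL=2 MEM=1 BR=1, R=5, W=2
[1] MEM needs rd=2 wr=0: ok; after: ALU=0 MUL=2 MEM=0 BR=1, R=3, W=2
[2] MUL needs rd=2 wr=1: ok; after: ALU=0 MUL=1 MEM=0 BR=1, R=1, W=1
[3] ALU needs rd=2 wr=1: FU; after: ALU=0 MUL=1 MEM=0 BR=1, R=1, W=1
[4] ALU needs rd=2 wr=1: FU; after: ALU=0 MUL=1 MEM=0 BR=1, R=1, W=1
[5] ALU needs rd=2 wr=1: FU; after: ALU=0 MUL=1 MEM=0 BR=1, R=1, W=1
[6] ALU needs rd=2 wr=1: FU; after: ALU=0 MUL=1 MEM=0 BR=1, R=1, W=1
[7] MUL needs rd=2 wr=1: RD_PORT; after: ALU=0 MUL=1 MEM=0 BR=1, R=1, W=1

issued = [0, 1, 2]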